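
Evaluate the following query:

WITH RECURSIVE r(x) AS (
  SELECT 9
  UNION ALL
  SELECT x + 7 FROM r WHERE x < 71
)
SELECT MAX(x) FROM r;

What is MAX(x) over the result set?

Base: x=9.
Iteration 1: 9 < 71 holds -> x = 9 + 7 = 16.
Iteration 2: 16 < 71 holds -> x = 16 + 7 = 23.
Iteration 3: 23 < 71 holds -> x = 23 + 7 = 30.
Iteration 4: 30 < 71 holds -> x = 30 + 7 = 37.
Iteration 5: 37 < 71 holds -> x = 37 + 7 = 44.
Iteration 6: 44 < 71 holds -> x = 44 + 7 = 51.
Iteration 7: 51 < 71 holds -> x = 51 + 7 = 58.
Iteration 8: 58 < 71 holds -> x = 58 + 7 = 65.
Iteration 9: 65 < 71 holds -> x = 65 + 7 = 72.
Iteration 10: 72 < 71 fails; recursion stops.
x values: 9, 16, 23, 30, 37, 44, 51, 58, 65, 72; the maximum is 72.

72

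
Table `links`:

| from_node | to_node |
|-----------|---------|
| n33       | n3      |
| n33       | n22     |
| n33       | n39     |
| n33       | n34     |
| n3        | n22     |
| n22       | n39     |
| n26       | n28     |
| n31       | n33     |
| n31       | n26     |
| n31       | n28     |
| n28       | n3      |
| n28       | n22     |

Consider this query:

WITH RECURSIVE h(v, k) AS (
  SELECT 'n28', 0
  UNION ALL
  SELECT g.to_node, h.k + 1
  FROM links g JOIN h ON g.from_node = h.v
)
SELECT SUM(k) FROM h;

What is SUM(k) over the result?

Base: (n28, k=0).
Iteration 1: edges from {n28} -> (n22, k=1), (n3, k=1).
Iteration 2: edges from {n22,n3} -> (n22, k=2), (n39, k=2).
Iteration 3: edges from {n22,n39} -> (n39, k=3).
Iteration 4: no outgoing edges from {n39}; recursion stops.
SUM(k) = 0 + 1 + 1 + 2 + 2 + 3 = 9.

9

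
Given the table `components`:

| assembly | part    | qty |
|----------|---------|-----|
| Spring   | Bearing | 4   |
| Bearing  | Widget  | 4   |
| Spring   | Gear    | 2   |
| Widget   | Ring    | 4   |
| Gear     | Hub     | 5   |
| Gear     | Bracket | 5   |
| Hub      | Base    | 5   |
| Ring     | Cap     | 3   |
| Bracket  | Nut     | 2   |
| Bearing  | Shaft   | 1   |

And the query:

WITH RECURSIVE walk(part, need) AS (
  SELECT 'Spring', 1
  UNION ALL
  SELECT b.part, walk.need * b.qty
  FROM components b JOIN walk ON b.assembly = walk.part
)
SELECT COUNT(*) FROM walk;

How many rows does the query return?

Base: (Spring, need=1).
Iteration 1: components of {Spring} -> Bearing = 1*4 = 4, Gear = 1*2 = 2.
Iteration 2: components of {Bearing,Gear} -> Bracket = 2*5 = 10, Hub = 2*5 = 10, Shaft = 4*1 = 4, Widget = 4*4 = 16.
Iteration 3: components of {Bracket,Hub,Shaft,Widget} -> Base = 10*5 = 50, Nut = 10*2 = 20, Ring = 16*4 = 64.
Iteration 4: components of {Base,Nut,Ring} -> Cap = 64*3 = 192.
Iteration 5: no further components; recursion stops.
Total rows emitted: 11.

11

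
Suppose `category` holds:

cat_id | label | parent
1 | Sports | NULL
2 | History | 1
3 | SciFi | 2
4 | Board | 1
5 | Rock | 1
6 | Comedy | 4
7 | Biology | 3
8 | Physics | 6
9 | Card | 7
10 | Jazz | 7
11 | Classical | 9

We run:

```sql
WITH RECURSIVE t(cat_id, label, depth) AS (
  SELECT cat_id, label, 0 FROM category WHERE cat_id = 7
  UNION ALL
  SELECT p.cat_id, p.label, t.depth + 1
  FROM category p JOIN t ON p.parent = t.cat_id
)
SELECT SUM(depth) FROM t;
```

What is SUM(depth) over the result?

4

Base: cat_id=7 (Biology) at depth 0.
Iteration 1: rows with parent in {7} -> Card (id 9, depth 1), Jazz (id 10, depth 1).
Iteration 2: rows with parent in {9,10} -> Classical (id 11, depth 2).
Iteration 3: no rows with parent in {11}; recursion stops.
SUM(depth) = 0 + 1 + 1 + 2 = 4.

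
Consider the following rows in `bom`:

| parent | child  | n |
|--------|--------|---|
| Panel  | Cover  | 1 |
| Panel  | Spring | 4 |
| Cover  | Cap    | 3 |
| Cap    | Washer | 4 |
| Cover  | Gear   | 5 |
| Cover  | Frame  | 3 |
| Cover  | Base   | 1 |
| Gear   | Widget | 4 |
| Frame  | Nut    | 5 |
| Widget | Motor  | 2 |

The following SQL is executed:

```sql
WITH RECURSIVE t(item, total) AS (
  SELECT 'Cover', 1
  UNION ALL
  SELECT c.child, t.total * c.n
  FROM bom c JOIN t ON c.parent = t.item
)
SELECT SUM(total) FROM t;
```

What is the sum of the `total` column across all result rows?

Base: (Cover, total=1).
Iteration 1: components of {Cover} -> Base = 1*1 = 1, Cap = 1*3 = 3, Frame = 1*3 = 3, Gear = 1*5 = 5.
Iteration 2: components of {Base,Cap,Frame,Gear} -> Nut = 3*5 = 15, Washer = 3*4 = 12, Widget = 5*4 = 20.
Iteration 3: components of {Nut,Washer,Widget} -> Motor = 20*2 = 40.
Iteration 4: no further components; recursion stops.
SUM(total) = 1 + 3 + 5 + 3 + 1 + 12 + 20 + 15 + 40 = 100.

100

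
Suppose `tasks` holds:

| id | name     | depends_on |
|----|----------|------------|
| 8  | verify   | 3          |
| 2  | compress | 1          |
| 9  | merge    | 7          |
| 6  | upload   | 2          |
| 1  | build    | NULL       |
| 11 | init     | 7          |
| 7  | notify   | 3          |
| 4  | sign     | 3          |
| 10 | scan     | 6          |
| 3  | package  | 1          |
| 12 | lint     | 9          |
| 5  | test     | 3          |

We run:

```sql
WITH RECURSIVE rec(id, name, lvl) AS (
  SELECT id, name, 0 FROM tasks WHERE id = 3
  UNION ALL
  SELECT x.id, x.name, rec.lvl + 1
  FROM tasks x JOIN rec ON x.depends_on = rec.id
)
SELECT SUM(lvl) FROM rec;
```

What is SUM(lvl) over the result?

Base: id=3 (package) at lvl 0.
Iteration 1: rows with depends_on in {3} -> sign (id 4, lvl 1), test (id 5, lvl 1), notify (id 7, lvl 1), verify (id 8, lvl 1).
Iteration 2: rows with depends_on in {4,5,7,8} -> merge (id 9, lvl 2), init (id 11, lvl 2).
Iteration 3: rows with depends_on in {9,11} -> lint (id 12, lvl 3).
Iteration 4: no rows with depends_on in {12}; recursion stops.
SUM(lvl) = 0 + 1 + 1 + 1 + 1 + 2 + 2 + 3 = 11.

11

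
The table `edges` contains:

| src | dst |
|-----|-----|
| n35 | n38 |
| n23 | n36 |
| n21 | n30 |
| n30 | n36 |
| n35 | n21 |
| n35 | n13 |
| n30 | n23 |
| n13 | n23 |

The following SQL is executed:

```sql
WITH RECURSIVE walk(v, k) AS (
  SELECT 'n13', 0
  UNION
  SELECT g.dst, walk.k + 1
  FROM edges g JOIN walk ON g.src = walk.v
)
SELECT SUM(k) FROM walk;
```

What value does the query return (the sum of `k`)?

3

Base: (n13, k=0).
Iteration 1: edges from {n13} -> (n23, k=1).
Iteration 2: edges from {n23} -> (n36, k=2).
Iteration 3: no outgoing edges from {n36}; recursion stops.
SUM(k) = 0 + 1 + 2 = 3.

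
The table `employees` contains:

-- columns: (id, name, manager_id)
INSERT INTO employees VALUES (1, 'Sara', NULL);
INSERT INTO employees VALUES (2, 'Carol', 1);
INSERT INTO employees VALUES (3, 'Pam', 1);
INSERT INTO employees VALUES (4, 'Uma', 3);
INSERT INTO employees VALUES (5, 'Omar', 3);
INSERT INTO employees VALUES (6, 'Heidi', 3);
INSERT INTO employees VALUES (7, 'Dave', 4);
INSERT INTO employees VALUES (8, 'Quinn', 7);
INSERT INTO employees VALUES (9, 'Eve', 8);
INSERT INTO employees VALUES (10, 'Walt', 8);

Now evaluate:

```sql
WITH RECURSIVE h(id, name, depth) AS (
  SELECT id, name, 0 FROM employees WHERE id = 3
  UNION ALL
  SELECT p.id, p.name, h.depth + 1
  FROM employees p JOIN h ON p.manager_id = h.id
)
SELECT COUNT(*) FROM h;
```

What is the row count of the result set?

8

Base: id=3 (Pam) at depth 0.
Iteration 1: rows with manager_id in {3} -> Uma (id 4, depth 1), Omar (id 5, depth 1), Heidi (id 6, depth 1).
Iteration 2: rows with manager_id in {4,5,6} -> Dave (id 7, depth 2).
Iteration 3: rows with manager_id in {7} -> Quinn (id 8, depth 3).
Iteration 4: rows with manager_id in {8} -> Eve (id 9, depth 4), Walt (id 10, depth 4).
Iteration 5: no rows with manager_id in {9,10}; recursion stops.
Total rows emitted: 8.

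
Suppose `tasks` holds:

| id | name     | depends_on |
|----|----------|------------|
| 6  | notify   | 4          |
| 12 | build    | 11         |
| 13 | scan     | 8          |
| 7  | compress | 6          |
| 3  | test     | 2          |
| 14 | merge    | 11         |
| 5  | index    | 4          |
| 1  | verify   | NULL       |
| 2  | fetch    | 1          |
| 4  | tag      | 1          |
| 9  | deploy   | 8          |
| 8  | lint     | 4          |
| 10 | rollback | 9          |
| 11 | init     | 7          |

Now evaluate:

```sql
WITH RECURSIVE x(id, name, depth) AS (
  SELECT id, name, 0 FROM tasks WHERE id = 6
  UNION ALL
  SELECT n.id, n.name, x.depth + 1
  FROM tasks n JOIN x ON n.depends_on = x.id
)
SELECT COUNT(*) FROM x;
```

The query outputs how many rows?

5

Base: id=6 (notify) at depth 0.
Iteration 1: rows with depends_on in {6} -> compress (id 7, depth 1).
Iteration 2: rows with depends_on in {7} -> init (id 11, depth 2).
Iteration 3: rows with depends_on in {11} -> build (id 12, depth 3), merge (id 14, depth 3).
Iteration 4: no rows with depends_on in {12,14}; recursion stops.
Total rows emitted: 5.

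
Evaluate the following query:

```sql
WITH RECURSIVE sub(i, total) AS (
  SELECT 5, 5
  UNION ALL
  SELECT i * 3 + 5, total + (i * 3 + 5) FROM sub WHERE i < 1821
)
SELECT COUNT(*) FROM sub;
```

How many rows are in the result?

Base: i=5, total=5.
Iteration 1: 5 < 1821 holds -> i = 5 * 3 + 5 = 20, total = 5 + 20 = 25.
Iteration 2: 20 < 1821 holds -> i = 20 * 3 + 5 = 65, total = 25 + 65 = 90.
Iteration 3: 65 < 1821 holds -> i = 65 * 3 + 5 = 200, total = 90 + 200 = 290.
Iteration 4: 200 < 1821 holds -> i = 200 * 3 + 5 = 605, total = 290 + 605 = 895.
Iteration 5: 605 < 1821 holds -> i = 605 * 3 + 5 = 1820, total = 895 + 1820 = 2715.
Iteration 6: 1820 < 1821 holds -> i = 1820 * 3 + 5 = 5465, total = 2715 + 5465 = 8180.
Iteration 7: 5465 < 1821 fails; recursion stops.
Total rows emitted: 7.

7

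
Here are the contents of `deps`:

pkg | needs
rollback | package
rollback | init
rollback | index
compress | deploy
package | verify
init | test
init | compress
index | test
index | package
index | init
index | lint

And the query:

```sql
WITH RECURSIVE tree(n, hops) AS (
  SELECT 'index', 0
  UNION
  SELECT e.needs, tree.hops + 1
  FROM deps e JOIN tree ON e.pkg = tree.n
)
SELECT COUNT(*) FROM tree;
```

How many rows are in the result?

Base: (index, hops=0).
Iteration 1: edges from {index} -> (init, hops=1), (lint, hops=1), (package, hops=1), (test, hops=1).
Iteration 2: edges from {init,lint,package,test} -> (compress, hops=2), (test, hops=2), (verify, hops=2).
Iteration 3: edges from {compress,test,verify} -> (deploy, hops=3).
Iteration 4: no outgoing edges from {deploy}; recursion stops.
Total rows emitted: 9.

9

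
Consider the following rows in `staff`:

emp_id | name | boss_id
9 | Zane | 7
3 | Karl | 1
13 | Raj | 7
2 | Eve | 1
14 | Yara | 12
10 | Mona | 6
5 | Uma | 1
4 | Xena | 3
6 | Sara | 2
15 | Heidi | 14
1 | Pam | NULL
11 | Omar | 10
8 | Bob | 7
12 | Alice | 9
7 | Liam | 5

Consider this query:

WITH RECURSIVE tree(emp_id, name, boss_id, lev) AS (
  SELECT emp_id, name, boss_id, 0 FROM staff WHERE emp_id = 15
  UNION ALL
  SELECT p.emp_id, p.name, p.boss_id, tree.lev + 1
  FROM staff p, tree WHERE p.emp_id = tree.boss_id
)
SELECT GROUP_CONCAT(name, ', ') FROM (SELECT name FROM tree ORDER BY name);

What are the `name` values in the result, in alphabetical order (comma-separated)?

Alice, Heidi, Liam, Pam, Uma, Yara, Zane

Base: emp_id=15 (Heidi), boss_id=14, lev 0.
Iteration 1: join on emp_id=14 -> Yara (id 14, boss_id=12, lev 1).
Iteration 2: join on emp_id=12 -> Alice (id 12, boss_id=9, lev 2).
Iteration 3: join on emp_id=9 -> Zane (id 9, boss_id=7, lev 3).
Iteration 4: join on emp_id=7 -> Liam (id 7, boss_id=5, lev 4).
Iteration 5: join on emp_id=5 -> Uma (id 5, boss_id=1, lev 5).
Iteration 6: join on emp_id=1 -> Pam (id 1, boss_id=NULL, lev 6).
Iteration 7: boss_id is NULL; no match; recursion stops.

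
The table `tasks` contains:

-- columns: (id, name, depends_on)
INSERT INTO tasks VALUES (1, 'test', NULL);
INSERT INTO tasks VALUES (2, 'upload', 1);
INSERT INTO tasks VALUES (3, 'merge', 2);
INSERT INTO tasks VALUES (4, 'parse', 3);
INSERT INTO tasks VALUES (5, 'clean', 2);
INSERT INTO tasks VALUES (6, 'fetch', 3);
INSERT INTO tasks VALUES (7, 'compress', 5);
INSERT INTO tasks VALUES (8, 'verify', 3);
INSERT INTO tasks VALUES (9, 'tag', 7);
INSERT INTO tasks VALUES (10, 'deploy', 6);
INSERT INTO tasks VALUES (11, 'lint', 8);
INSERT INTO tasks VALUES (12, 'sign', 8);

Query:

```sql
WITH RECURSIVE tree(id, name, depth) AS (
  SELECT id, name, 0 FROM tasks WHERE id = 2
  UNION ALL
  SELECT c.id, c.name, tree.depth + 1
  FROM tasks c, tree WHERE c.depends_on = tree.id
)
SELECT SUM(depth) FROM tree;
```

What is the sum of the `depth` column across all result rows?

Base: id=2 (upload) at depth 0.
Iteration 1: rows with depends_on in {2} -> merge (id 3, depth 1), clean (id 5, depth 1).
Iteration 2: rows with depends_on in {3,5} -> parse (id 4, depth 2), fetch (id 6, depth 2), compress (id 7, depth 2), verify (id 8, depth 2).
Iteration 3: rows with depends_on in {4,6,7,8} -> tag (id 9, depth 3), deploy (id 10, depth 3), lint (id 11, depth 3), sign (id 12, depth 3).
Iteration 4: no rows with depends_on in {9,10,11,12}; recursion stops.
SUM(depth) = 0 + 1 + 1 + 2 + 2 + 2 + 2 + 3 + 3 + 3 + 3 = 22.

22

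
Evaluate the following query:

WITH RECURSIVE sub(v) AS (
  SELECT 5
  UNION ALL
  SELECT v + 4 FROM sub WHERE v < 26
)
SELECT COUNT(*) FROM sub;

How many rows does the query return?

Base: v=5.
Iteration 1: 5 < 26 holds -> v = 5 + 4 = 9.
Iteration 2: 9 < 26 holds -> v = 9 + 4 = 13.
Iteration 3: 13 < 26 holds -> v = 13 + 4 = 17.
Iteration 4: 17 < 26 holds -> v = 17 + 4 = 21.
Iteration 5: 21 < 26 holds -> v = 21 + 4 = 25.
Iteration 6: 25 < 26 holds -> v = 25 + 4 = 29.
Iteration 7: 29 < 26 fails; recursion stops.
Total rows emitted: 7.

7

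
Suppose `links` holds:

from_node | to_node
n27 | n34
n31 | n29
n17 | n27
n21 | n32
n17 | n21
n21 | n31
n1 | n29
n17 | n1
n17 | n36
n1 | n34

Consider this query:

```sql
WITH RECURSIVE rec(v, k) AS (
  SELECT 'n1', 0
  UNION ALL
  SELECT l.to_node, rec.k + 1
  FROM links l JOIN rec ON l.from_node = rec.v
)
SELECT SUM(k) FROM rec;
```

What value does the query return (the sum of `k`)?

Base: (n1, k=0).
Iteration 1: edges from {n1} -> (n29, k=1), (n34, k=1).
Iteration 2: no outgoing edges from {n29,n34}; recursion stops.
SUM(k) = 0 + 1 + 1 = 2.

2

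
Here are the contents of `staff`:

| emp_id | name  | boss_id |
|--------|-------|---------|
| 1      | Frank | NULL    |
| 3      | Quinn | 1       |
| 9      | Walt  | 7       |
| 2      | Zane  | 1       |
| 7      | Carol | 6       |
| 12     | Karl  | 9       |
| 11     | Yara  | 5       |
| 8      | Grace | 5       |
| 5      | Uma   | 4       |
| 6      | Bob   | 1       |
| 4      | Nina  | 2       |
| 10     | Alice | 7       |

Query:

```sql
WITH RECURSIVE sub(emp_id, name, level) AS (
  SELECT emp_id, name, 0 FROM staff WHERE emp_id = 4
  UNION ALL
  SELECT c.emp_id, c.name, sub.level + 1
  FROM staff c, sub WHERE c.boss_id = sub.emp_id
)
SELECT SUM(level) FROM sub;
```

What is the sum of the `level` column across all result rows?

5

Base: emp_id=4 (Nina) at level 0.
Iteration 1: rows with boss_id in {4} -> Uma (id 5, level 1).
Iteration 2: rows with boss_id in {5} -> Grace (id 8, level 2), Yara (id 11, level 2).
Iteration 3: no rows with boss_id in {8,11}; recursion stops.
SUM(level) = 0 + 1 + 2 + 2 = 5.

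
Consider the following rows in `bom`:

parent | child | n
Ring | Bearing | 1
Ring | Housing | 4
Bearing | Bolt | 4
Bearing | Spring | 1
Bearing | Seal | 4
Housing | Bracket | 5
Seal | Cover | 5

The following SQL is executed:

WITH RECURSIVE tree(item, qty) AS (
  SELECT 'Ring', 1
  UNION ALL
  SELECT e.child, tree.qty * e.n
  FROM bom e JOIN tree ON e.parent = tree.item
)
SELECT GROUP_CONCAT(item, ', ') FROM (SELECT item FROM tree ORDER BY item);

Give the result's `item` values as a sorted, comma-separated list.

Base: (Ring, qty=1).
Iteration 1: components of {Ring} -> Bearing = 1*1 = 1, Housing = 1*4 = 4.
Iteration 2: components of {Bearing,Housing} -> Bolt = 1*4 = 4, Bracket = 4*5 = 20, Seal = 1*4 = 4, Spring = 1*1 = 1.
Iteration 3: components of {Bolt,Bracket,Seal,Spring} -> Cover = 4*5 = 20.
Iteration 4: no further components; recursion stops.

Bearing, Bolt, Bracket, Cover, Housing, Ring, Seal, Spring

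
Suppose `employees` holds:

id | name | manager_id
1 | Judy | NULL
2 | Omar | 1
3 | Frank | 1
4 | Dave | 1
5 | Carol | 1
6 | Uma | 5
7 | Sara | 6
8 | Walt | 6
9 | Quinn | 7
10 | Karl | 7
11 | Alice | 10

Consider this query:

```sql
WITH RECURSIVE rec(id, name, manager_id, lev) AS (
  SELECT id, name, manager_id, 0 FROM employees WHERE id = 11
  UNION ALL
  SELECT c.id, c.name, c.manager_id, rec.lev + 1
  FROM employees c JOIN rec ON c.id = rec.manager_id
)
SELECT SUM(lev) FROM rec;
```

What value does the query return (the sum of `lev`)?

15

Base: id=11 (Alice), manager_id=10, lev 0.
Iteration 1: join on id=10 -> Karl (id 10, manager_id=7, lev 1).
Iteration 2: join on id=7 -> Sara (id 7, manager_id=6, lev 2).
Iteration 3: join on id=6 -> Uma (id 6, manager_id=5, lev 3).
Iteration 4: join on id=5 -> Carol (id 5, manager_id=1, lev 4).
Iteration 5: join on id=1 -> Judy (id 1, manager_id=NULL, lev 5).
Iteration 6: manager_id is NULL; no match; recursion stops.
SUM(lev) = 0 + 1 + 2 + 3 + 4 + 5 = 15.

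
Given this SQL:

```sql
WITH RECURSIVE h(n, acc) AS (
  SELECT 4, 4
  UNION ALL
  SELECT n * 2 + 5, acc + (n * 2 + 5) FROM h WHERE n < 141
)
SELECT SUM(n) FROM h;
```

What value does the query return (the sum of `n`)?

537

Base: n=4, acc=4.
Iteration 1: 4 < 141 holds -> n = 4 * 2 + 5 = 13, acc = 4 + 13 = 17.
Iteration 2: 13 < 141 holds -> n = 13 * 2 + 5 = 31, acc = 17 + 31 = 48.
Iteration 3: 31 < 141 holds -> n = 31 * 2 + 5 = 67, acc = 48 + 67 = 115.
Iteration 4: 67 < 141 holds -> n = 67 * 2 + 5 = 139, acc = 115 + 139 = 254.
Iteration 5: 139 < 141 holds -> n = 139 * 2 + 5 = 283, acc = 254 + 283 = 537.
Iteration 6: 283 < 141 fails; recursion stops.
SUM(n) = 4 + 13 + 31 + 67 + 139 + 283 = 537.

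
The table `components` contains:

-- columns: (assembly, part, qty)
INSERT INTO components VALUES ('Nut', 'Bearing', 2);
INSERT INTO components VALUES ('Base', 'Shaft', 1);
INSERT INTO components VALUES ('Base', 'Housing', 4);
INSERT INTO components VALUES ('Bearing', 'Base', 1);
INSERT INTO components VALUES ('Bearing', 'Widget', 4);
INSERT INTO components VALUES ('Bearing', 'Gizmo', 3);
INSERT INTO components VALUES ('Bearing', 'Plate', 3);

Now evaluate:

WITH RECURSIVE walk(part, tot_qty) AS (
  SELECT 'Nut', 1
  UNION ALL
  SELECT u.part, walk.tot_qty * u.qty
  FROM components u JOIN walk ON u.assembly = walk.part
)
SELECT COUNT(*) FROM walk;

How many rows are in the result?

8

Base: (Nut, tot_qty=1).
Iteration 1: components of {Nut} -> Bearing = 1*2 = 2.
Iteration 2: components of {Bearing} -> Base = 2*1 = 2, Gizmo = 2*3 = 6, Plate = 2*3 = 6, Widget = 2*4 = 8.
Iteration 3: components of {Base,Gizmo,Plate,Widget} -> Housing = 2*4 = 8, Shaft = 2*1 = 2.
Iteration 4: no further components; recursion stops.
Total rows emitted: 8.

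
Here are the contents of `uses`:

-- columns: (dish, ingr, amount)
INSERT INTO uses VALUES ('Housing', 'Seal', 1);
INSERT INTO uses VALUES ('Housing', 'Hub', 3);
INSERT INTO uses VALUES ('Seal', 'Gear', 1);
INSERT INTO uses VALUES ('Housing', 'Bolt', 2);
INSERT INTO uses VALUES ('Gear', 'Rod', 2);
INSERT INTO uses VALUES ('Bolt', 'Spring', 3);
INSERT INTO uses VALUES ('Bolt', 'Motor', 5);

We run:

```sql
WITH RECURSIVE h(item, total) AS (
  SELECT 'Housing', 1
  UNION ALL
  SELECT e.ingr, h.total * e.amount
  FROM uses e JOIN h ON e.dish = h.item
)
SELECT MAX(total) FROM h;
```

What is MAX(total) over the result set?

10

Base: (Housing, total=1).
Iteration 1: components of {Housing} -> Bolt = 1*2 = 2, Hub = 1*3 = 3, Seal = 1*1 = 1.
Iteration 2: components of {Bolt,Hub,Seal} -> Gear = 1*1 = 1, Motor = 2*5 = 10, Spring = 2*3 = 6.
Iteration 3: components of {Gear,Motor,Spring} -> Rod = 1*2 = 2.
Iteration 4: no further components; recursion stops.
total values: 1, 1, 3, 2, 1, 6, 10, 2; the maximum is 10.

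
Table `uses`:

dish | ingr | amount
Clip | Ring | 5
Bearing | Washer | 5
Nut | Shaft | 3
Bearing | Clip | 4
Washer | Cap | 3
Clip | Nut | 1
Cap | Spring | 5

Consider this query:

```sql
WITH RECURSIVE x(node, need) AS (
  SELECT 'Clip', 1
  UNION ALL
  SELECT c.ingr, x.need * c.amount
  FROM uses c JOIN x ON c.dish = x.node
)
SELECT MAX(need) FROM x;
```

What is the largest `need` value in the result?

5

Base: (Clip, need=1).
Iteration 1: components of {Clip} -> Nut = 1*1 = 1, Ring = 1*5 = 5.
Iteration 2: components of {Nut,Ring} -> Shaft = 1*3 = 3.
Iteration 3: no further components; recursion stops.
need values: 1, 5, 1, 3; the maximum is 5.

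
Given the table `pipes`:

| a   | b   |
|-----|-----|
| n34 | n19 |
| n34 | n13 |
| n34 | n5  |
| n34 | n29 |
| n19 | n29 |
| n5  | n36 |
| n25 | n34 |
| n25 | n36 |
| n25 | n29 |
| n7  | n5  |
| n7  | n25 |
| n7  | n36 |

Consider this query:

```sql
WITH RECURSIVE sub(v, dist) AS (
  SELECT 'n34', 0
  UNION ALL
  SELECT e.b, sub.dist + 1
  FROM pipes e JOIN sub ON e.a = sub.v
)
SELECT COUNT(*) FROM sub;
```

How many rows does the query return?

Base: (n34, dist=0).
Iteration 1: edges from {n34} -> (n13, dist=1), (n19, dist=1), (n29, dist=1), (n5, dist=1).
Iteration 2: edges from {n13,n19,n29,n5} -> (n29, dist=2), (n36, dist=2).
Iteration 3: no outgoing edges from {n29,n36}; recursion stops.
Total rows emitted: 7.

7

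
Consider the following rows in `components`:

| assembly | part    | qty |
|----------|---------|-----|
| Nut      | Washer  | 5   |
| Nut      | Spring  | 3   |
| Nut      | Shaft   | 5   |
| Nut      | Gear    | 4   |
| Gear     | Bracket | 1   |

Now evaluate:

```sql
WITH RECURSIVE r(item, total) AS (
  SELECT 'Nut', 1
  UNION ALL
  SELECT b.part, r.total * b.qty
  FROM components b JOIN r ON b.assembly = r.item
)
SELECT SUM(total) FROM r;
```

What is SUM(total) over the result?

22

Base: (Nut, total=1).
Iteration 1: components of {Nut} -> Gear = 1*4 = 4, Shaft = 1*5 = 5, Spring = 1*3 = 3, Washer = 1*5 = 5.
Iteration 2: components of {Gear,Shaft,Spring,Washer} -> Bracket = 4*1 = 4.
Iteration 3: no further components; recursion stops.
SUM(total) = 1 + 5 + 3 + 5 + 4 + 4 = 22.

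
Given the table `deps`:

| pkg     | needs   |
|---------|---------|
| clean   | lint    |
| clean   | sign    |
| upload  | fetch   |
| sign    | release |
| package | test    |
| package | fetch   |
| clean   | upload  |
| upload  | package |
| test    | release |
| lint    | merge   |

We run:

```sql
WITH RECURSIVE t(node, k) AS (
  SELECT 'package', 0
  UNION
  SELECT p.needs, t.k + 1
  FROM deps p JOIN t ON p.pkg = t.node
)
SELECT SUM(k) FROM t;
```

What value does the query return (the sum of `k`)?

Base: (package, k=0).
Iteration 1: edges from {package} -> (fetch, k=1), (test, k=1).
Iteration 2: edges from {fetch,test} -> (release, k=2).
Iteration 3: no outgoing edges from {release}; recursion stops.
SUM(k) = 0 + 1 + 1 + 2 = 4.

4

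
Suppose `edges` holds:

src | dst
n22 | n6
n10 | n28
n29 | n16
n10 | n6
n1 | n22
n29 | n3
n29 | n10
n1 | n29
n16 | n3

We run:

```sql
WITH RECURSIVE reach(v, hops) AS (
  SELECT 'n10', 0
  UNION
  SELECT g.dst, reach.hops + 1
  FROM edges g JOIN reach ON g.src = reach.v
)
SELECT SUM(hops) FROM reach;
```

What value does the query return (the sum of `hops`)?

2

Base: (n10, hops=0).
Iteration 1: edges from {n10} -> (n28, hops=1), (n6, hops=1).
Iteration 2: no outgoing edges from {n28,n6}; recursion stops.
SUM(hops) = 0 + 1 + 1 = 2.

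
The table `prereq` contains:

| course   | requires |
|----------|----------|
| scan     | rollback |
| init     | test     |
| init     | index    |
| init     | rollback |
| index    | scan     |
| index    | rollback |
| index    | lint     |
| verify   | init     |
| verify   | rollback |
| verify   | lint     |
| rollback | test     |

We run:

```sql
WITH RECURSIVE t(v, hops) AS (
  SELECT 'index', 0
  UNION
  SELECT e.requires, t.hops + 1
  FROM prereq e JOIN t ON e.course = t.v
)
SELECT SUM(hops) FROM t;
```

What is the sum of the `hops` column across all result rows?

10

Base: (index, hops=0).
Iteration 1: edges from {index} -> (lint, hops=1), (rollback, hops=1), (scan, hops=1).
Iteration 2: edges from {lint,rollback,scan} -> (rollback, hops=2), (test, hops=2).
Iteration 3: edges from {rollback,test} -> (test, hops=3).
Iteration 4: no outgoing edges from {test}; recursion stops.
SUM(hops) = 0 + 1 + 1 + 1 + 2 + 2 + 3 = 10.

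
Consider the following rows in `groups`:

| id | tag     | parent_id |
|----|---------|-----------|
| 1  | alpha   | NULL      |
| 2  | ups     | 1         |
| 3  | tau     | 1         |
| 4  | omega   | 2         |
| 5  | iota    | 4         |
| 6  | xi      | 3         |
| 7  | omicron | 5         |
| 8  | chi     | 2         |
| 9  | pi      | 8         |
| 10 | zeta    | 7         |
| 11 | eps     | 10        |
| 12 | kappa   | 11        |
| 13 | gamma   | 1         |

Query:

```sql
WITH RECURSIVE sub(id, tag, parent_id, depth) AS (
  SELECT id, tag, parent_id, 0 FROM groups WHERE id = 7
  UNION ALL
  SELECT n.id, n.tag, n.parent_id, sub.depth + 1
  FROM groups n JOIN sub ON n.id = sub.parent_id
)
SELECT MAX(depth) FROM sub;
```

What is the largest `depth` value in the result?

Base: id=7 (omicron), parent_id=5, depth 0.
Iteration 1: join on id=5 -> iota (id 5, parent_id=4, depth 1).
Iteration 2: join on id=4 -> omega (id 4, parent_id=2, depth 2).
Iteration 3: join on id=2 -> ups (id 2, parent_id=1, depth 3).
Iteration 4: join on id=1 -> alpha (id 1, parent_id=NULL, depth 4).
Iteration 5: parent_id is NULL; no match; recursion stops.
depth values: 0, 1, 2, 3, 4; the maximum is 4.

4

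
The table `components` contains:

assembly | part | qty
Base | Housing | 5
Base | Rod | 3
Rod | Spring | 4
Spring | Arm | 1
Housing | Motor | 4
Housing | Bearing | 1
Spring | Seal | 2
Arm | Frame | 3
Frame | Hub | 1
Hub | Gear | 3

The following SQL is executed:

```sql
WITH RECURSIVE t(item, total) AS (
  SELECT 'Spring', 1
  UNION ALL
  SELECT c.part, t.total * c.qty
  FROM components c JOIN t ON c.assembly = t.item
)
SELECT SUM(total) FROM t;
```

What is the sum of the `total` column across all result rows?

Base: (Spring, total=1).
Iteration 1: components of {Spring} -> Arm = 1*1 = 1, Seal = 1*2 = 2.
Iteration 2: components of {Arm,Seal} -> Frame = 1*3 = 3.
Iteration 3: components of {Frame} -> Hub = 3*1 = 3.
Iteration 4: components of {Hub} -> Gear = 3*3 = 9.
Iteration 5: no further components; recursion stops.
SUM(total) = 1 + 1 + 2 + 3 + 3 + 9 = 19.

19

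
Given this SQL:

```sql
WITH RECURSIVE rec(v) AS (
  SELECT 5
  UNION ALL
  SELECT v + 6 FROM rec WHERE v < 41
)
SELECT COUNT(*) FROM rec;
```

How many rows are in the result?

Base: v=5.
Iteration 1: 5 < 41 holds -> v = 5 + 6 = 11.
Iteration 2: 11 < 41 holds -> v = 11 + 6 = 17.
Iteration 3: 17 < 41 holds -> v = 17 + 6 = 23.
Iteration 4: 23 < 41 holds -> v = 23 + 6 = 29.
Iteration 5: 29 < 41 holds -> v = 29 + 6 = 35.
Iteration 6: 35 < 41 holds -> v = 35 + 6 = 41.
Iteration 7: 41 < 41 fails; recursion stops.
Total rows emitted: 7.

7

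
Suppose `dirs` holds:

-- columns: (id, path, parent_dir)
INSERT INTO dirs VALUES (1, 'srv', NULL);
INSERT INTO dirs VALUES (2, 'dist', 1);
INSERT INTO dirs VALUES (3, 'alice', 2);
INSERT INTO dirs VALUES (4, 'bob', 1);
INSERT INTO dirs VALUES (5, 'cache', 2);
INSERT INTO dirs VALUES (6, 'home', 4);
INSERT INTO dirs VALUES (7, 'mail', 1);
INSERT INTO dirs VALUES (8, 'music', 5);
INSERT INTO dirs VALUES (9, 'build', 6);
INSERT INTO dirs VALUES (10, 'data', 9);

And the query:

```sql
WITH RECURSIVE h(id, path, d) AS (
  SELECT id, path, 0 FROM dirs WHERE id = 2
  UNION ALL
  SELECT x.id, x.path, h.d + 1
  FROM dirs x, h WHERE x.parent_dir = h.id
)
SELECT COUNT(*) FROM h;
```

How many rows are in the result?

4

Base: id=2 (dist) at d 0.
Iteration 1: rows with parent_dir in {2} -> alice (id 3, d 1), cache (id 5, d 1).
Iteration 2: rows with parent_dir in {3,5} -> music (id 8, d 2).
Iteration 3: no rows with parent_dir in {8}; recursion stops.
Total rows emitted: 4.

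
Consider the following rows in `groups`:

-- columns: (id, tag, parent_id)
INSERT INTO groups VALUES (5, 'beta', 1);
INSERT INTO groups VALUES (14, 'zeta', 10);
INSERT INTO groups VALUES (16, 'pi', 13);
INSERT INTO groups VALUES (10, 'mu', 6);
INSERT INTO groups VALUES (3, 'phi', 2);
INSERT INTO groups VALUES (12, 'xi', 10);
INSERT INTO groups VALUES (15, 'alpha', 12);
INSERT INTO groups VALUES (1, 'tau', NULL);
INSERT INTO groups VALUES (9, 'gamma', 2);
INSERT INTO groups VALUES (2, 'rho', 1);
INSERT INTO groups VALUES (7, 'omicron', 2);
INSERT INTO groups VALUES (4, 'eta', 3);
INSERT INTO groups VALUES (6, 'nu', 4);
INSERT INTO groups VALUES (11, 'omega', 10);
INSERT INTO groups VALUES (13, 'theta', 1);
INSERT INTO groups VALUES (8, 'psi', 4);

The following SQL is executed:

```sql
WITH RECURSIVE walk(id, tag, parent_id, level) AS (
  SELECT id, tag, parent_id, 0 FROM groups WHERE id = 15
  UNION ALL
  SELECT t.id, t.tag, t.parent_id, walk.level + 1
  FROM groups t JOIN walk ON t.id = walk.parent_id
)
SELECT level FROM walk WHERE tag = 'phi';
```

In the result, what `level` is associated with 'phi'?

5

Base: id=15 (alpha), parent_id=12, level 0.
Iteration 1: join on id=12 -> xi (id 12, parent_id=10, level 1).
Iteration 2: join on id=10 -> mu (id 10, parent_id=6, level 2).
Iteration 3: join on id=6 -> nu (id 6, parent_id=4, level 3).
Iteration 4: join on id=4 -> eta (id 4, parent_id=3, level 4).
Iteration 5: join on id=3 -> phi (id 3, parent_id=2, level 5).
Iteration 6: join on id=2 -> rho (id 2, parent_id=1, level 6).
Iteration 7: join on id=1 -> tau (id 1, parent_id=NULL, level 7).
Iteration 8: parent_id is NULL; no match; recursion stops.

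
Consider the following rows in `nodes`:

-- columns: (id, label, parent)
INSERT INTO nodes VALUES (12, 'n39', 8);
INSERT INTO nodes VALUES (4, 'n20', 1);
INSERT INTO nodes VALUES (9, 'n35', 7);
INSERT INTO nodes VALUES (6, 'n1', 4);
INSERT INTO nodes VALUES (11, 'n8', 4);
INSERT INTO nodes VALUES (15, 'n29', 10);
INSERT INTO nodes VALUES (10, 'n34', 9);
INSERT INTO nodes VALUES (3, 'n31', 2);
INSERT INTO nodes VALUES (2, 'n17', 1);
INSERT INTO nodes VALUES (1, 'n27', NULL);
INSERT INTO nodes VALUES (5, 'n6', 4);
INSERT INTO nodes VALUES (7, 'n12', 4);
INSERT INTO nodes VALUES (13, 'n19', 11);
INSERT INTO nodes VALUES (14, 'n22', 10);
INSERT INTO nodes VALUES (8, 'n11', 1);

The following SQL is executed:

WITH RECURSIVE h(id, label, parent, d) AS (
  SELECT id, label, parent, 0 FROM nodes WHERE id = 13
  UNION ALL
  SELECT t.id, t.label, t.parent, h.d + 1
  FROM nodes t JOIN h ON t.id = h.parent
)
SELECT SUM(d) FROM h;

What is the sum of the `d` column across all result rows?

6

Base: id=13 (n19), parent=11, d 0.
Iteration 1: join on id=11 -> n8 (id 11, parent=4, d 1).
Iteration 2: join on id=4 -> n20 (id 4, parent=1, d 2).
Iteration 3: join on id=1 -> n27 (id 1, parent=NULL, d 3).
Iteration 4: parent is NULL; no match; recursion stops.
SUM(d) = 0 + 1 + 2 + 3 = 6.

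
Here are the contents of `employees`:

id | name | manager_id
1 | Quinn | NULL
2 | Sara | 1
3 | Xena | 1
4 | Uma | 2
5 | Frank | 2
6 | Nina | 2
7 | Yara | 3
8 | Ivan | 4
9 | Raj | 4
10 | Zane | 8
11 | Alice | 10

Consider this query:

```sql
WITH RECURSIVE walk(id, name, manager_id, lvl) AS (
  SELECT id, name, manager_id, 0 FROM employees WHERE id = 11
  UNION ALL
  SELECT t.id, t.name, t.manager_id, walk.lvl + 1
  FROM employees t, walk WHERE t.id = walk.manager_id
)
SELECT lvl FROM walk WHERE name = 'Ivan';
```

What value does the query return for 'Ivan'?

Base: id=11 (Alice), manager_id=10, lvl 0.
Iteration 1: join on id=10 -> Zane (id 10, manager_id=8, lvl 1).
Iteration 2: join on id=8 -> Ivan (id 8, manager_id=4, lvl 2).
Iteration 3: join on id=4 -> Uma (id 4, manager_id=2, lvl 3).
Iteration 4: join on id=2 -> Sara (id 2, manager_id=1, lvl 4).
Iteration 5: join on id=1 -> Quinn (id 1, manager_id=NULL, lvl 5).
Iteration 6: manager_id is NULL; no match; recursion stops.

2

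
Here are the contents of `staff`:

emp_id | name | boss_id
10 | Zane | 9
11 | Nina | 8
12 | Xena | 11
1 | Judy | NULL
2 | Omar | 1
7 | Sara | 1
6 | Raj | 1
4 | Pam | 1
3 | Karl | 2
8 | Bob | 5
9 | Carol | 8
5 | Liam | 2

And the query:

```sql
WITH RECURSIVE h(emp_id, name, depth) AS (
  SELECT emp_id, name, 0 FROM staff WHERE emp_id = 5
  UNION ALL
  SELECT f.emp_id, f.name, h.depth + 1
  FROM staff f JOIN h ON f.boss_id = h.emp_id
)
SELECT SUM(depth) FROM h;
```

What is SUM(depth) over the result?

11

Base: emp_id=5 (Liam) at depth 0.
Iteration 1: rows with boss_id in {5} -> Bob (id 8, depth 1).
Iteration 2: rows with boss_id in {8} -> Carol (id 9, depth 2), Nina (id 11, depth 2).
Iteration 3: rows with boss_id in {9,11} -> Zane (id 10, depth 3), Xena (id 12, depth 3).
Iteration 4: no rows with boss_id in {10,12}; recursion stops.
SUM(depth) = 0 + 1 + 2 + 2 + 3 + 3 = 11.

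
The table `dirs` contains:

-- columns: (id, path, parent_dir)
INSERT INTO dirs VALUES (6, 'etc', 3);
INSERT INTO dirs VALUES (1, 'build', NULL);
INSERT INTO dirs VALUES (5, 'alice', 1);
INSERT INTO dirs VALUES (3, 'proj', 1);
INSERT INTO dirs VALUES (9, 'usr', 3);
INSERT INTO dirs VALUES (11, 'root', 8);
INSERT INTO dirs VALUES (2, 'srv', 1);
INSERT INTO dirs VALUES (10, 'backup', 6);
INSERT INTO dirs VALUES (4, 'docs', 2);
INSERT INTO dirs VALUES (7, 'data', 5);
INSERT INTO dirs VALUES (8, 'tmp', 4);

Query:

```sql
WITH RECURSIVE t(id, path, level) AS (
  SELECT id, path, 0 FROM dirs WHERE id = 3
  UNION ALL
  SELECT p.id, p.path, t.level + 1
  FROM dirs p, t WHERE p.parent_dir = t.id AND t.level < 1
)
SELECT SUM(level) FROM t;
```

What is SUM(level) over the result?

Base: id=3 (proj) at level 0.
Iteration 1: rows with parent_dir in {3} -> etc (id 6, level 1), usr (id 9, level 1).
Iteration 2: level < 1 fails for all current rows; recursion stops.
SUM(level) = 0 + 1 + 1 = 2.

2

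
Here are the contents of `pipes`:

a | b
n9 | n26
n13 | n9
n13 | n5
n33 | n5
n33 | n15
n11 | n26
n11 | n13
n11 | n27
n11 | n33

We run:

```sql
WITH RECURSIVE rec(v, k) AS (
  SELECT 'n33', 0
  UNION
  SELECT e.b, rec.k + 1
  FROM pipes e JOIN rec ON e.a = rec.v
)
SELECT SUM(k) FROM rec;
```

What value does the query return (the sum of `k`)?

Base: (n33, k=0).
Iteration 1: edges from {n33} -> (n15, k=1), (n5, k=1).
Iteration 2: no outgoing edges from {n15,n5}; recursion stops.
SUM(k) = 0 + 1 + 1 = 2.

2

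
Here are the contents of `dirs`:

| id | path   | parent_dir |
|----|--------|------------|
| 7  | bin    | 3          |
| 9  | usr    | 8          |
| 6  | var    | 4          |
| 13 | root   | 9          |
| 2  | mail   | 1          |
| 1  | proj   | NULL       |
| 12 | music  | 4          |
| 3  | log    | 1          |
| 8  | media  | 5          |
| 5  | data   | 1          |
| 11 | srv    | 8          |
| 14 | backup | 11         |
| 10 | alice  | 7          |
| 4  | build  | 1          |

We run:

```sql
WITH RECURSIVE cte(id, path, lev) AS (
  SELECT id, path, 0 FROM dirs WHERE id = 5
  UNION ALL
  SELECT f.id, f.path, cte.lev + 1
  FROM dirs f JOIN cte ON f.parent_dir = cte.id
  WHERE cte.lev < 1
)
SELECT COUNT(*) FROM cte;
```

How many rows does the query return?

Base: id=5 (data) at lev 0.
Iteration 1: rows with parent_dir in {5} -> media (id 8, lev 1).
Iteration 2: lev < 1 fails for all current rows; recursion stops.
Total rows emitted: 2.

2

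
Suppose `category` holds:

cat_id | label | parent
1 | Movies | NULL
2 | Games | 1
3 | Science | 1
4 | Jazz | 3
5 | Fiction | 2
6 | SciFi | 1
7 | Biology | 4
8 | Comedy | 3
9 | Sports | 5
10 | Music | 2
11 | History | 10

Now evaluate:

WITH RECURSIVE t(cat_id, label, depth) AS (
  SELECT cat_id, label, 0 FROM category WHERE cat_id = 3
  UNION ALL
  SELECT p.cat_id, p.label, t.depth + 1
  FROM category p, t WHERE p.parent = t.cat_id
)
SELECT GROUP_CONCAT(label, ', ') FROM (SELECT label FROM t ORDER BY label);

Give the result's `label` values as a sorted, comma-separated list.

Biology, Comedy, Jazz, Science

Base: cat_id=3 (Science) at depth 0.
Iteration 1: rows with parent in {3} -> Jazz (id 4, depth 1), Comedy (id 8, depth 1).
Iteration 2: rows with parent in {4,8} -> Biology (id 7, depth 2).
Iteration 3: no rows with parent in {7}; recursion stops.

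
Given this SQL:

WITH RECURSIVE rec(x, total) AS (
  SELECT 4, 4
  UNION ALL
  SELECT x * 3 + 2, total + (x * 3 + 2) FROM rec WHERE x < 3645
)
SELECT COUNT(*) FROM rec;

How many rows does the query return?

8

Base: x=4, total=4.
Iteration 1: 4 < 3645 holds -> x = 4 * 3 + 2 = 14, total = 4 + 14 = 18.
Iteration 2: 14 < 3645 holds -> x = 14 * 3 + 2 = 44, total = 18 + 44 = 62.
Iteration 3: 44 < 3645 holds -> x = 44 * 3 + 2 = 134, total = 62 + 134 = 196.
Iteration 4: 134 < 3645 holds -> x = 134 * 3 + 2 = 404, total = 196 + 404 = 600.
Iteration 5: 404 < 3645 holds -> x = 404 * 3 + 2 = 1214, total = 600 + 1214 = 1814.
Iteration 6: 1214 < 3645 holds -> x = 1214 * 3 + 2 = 3644, total = 1814 + 3644 = 5458.
Iteration 7: 3644 < 3645 holds -> x = 3644 * 3 + 2 = 10934, total = 5458 + 10934 = 16392.
Iteration 8: 10934 < 3645 fails; recursion stops.
Total rows emitted: 8.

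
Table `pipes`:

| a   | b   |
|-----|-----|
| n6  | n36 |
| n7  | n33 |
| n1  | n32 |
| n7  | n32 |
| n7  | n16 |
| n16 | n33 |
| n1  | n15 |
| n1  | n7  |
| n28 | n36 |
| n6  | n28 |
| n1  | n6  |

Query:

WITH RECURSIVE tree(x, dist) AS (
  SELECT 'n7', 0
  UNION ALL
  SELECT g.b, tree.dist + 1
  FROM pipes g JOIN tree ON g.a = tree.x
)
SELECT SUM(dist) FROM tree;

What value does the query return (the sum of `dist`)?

Base: (n7, dist=0).
Iteration 1: edges from {n7} -> (n16, dist=1), (n32, dist=1), (n33, dist=1).
Iteration 2: edges from {n16,n32,n33} -> (n33, dist=2).
Iteration 3: no outgoing edges from {n33}; recursion stops.
SUM(dist) = 0 + 1 + 1 + 1 + 2 = 5.

5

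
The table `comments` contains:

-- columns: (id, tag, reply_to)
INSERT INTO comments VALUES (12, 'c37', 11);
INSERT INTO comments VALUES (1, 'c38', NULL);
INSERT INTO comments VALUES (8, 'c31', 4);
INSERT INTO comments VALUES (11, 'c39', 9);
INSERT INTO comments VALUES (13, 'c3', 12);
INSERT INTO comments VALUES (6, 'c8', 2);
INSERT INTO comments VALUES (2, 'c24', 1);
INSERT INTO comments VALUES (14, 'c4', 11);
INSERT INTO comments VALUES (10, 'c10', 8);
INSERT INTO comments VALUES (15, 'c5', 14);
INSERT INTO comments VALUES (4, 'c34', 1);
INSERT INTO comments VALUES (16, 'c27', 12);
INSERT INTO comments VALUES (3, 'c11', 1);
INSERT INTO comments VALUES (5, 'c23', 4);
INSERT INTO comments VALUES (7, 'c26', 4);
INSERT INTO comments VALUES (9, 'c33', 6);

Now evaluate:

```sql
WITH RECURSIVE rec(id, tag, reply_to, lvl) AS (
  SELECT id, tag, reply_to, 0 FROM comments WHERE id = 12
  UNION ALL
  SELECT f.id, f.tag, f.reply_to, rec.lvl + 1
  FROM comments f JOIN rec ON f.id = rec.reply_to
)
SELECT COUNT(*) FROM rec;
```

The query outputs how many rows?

Base: id=12 (c37), reply_to=11, lvl 0.
Iteration 1: join on id=11 -> c39 (id 11, reply_to=9, lvl 1).
Iteration 2: join on id=9 -> c33 (id 9, reply_to=6, lvl 2).
Iteration 3: join on id=6 -> c8 (id 6, reply_to=2, lvl 3).
Iteration 4: join on id=2 -> c24 (id 2, reply_to=1, lvl 4).
Iteration 5: join on id=1 -> c38 (id 1, reply_to=NULL, lvl 5).
Iteration 6: reply_to is NULL; no match; recursion stops.
Total rows emitted: 6.

6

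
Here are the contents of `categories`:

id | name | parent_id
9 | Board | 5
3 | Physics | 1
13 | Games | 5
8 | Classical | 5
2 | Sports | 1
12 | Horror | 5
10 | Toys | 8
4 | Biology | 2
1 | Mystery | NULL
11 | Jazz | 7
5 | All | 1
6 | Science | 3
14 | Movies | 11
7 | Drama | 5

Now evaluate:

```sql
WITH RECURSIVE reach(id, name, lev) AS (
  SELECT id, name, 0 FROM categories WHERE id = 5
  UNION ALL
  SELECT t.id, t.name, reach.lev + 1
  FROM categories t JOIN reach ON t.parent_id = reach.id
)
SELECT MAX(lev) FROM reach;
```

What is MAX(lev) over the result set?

3

Base: id=5 (All) at lev 0.
Iteration 1: rows with parent_id in {5} -> Drama (id 7, lev 1), Classical (id 8, lev 1), Board (id 9, lev 1), Horror (id 12, lev 1), Games (id 13, lev 1).
Iteration 2: rows with parent_id in {7,8,9,12,13} -> Toys (id 10, lev 2), Jazz (id 11, lev 2).
Iteration 3: rows with parent_id in {10,11} -> Movies (id 14, lev 3).
Iteration 4: no rows with parent_id in {14}; recursion stops.
lev values: 0, 1, 1, 1, 1, 1, 2, 2, 3; the maximum is 3.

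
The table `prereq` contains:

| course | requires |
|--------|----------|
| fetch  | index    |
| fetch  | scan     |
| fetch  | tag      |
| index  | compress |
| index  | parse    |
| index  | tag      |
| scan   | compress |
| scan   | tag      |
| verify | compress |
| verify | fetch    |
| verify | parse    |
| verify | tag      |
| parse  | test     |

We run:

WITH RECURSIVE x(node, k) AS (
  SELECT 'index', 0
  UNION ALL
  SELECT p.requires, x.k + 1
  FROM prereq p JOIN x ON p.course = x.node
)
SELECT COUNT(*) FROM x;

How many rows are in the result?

Base: (index, k=0).
Iteration 1: edges from {index} -> (compress, k=1), (parse, k=1), (tag, k=1).
Iteration 2: edges from {compress,parse,tag} -> (test, k=2).
Iteration 3: no outgoing edges from {test}; recursion stops.
Total rows emitted: 5.

5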